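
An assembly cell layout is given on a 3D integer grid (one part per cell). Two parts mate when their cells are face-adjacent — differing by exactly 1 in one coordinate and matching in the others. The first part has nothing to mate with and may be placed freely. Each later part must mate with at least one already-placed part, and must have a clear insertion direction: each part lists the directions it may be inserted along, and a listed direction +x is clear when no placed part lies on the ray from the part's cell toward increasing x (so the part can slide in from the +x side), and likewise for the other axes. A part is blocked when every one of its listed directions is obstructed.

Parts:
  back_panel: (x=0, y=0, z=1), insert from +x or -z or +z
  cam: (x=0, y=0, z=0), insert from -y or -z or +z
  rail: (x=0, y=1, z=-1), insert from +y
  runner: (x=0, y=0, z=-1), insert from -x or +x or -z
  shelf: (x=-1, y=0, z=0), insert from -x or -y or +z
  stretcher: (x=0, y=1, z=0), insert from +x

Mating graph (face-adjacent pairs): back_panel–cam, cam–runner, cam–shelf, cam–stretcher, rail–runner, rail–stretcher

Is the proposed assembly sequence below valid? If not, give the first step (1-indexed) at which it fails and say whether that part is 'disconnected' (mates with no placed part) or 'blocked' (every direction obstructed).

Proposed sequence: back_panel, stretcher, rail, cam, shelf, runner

Invalid at step 2 (disconnected)

1. back_panel@(0, 0, 1) [+x clear] — {back_panel}
2. stretcher@(0, 1, 0) — no placed neighbour ⇒ disconnected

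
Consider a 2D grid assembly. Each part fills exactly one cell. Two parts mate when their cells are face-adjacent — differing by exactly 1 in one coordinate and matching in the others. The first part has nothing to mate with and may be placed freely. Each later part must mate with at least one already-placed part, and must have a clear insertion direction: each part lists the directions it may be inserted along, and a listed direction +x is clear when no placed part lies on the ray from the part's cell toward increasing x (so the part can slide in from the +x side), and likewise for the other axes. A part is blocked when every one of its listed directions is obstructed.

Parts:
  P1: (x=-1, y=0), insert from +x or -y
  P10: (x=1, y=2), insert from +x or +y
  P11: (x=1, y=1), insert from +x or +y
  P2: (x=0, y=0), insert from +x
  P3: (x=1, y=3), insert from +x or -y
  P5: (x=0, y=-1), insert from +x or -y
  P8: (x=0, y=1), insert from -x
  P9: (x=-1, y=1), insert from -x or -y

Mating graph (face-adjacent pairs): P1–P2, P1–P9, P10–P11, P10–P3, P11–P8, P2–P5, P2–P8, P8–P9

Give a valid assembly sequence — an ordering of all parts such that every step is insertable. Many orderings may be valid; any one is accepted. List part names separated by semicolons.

1. P11@(1, 1) [+x clear] — {P11}
2. P10@(1, 2) [+x clear] — {P10, P11}
3. P3@(1, 3) [+x clear] — {P10, P11, P3}
4. P8@(0, 1) [-x clear] — {P10, P11, P3, P8}
5. P9@(-1, 1) [-x clear] — {P10, P11, P3, P8, P9}
6. P1@(-1, 0) [+x clear] — {P1, P10, P11, P3, P8, P9}
7. P2@(0, 0) [+x clear] — {P1, P10, P11, P2, P3, P8, P9}
8. P5@(0, -1) [+x clear] — {P1, P10, P11, P2, P3, P5, P8, P9}

P11; P10; P3; P8; P9; P1; P2; P5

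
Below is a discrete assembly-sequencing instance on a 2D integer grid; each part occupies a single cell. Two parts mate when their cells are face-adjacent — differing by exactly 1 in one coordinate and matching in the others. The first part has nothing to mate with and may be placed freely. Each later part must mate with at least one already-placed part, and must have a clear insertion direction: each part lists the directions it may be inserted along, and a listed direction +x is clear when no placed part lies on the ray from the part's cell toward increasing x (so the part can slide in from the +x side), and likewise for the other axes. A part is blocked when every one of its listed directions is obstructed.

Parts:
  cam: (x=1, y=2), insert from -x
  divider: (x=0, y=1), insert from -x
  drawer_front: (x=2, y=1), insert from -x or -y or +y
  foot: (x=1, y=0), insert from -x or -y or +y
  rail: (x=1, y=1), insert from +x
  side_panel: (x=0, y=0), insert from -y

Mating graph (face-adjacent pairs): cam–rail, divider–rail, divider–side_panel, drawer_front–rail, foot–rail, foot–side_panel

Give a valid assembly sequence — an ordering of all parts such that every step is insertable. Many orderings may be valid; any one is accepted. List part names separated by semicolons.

1. cam@(1, 2) [-x clear] — {cam}
2. rail@(1, 1) [+x clear] — {cam, rail}
3. divider@(0, 1) [-x clear] — {cam, divider, rail}
4. drawer_front@(2, 1) [-y clear] — {cam, divider, drawer_front, rail}
5. foot@(1, 0) [-x clear] — {cam, divider, drawer_front, foot, rail}
6. side_panel@(0, 0) [-y clear] — {cam, divider, drawer_front, foot, rail, side_panel}

cam; rail; divider; drawer_front; foot; side_panel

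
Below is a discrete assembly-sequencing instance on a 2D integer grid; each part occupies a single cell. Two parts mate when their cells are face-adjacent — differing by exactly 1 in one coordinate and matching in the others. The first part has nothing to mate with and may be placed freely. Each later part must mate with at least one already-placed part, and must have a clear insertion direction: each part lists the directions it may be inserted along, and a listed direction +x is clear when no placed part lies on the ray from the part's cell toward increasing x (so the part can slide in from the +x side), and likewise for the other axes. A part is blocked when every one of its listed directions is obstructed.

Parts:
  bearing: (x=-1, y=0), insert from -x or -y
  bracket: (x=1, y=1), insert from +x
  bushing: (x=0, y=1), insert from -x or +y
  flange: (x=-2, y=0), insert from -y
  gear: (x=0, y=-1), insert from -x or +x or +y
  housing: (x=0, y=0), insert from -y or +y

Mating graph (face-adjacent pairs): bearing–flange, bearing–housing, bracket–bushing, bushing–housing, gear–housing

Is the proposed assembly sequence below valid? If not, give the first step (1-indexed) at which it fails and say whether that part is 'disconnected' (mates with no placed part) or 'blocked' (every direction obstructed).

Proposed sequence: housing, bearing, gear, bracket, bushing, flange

1. housing@(0, 0) [-y clear] — {housing}
2. bearing@(-1, 0) [-x clear] — {bearing, housing}
3. gear@(0, -1) [-x clear] — {bearing, gear, housing}
4. bracket@(1, 1) — no placed neighbour ⇒ disconnected

Invalid at step 4 (disconnected)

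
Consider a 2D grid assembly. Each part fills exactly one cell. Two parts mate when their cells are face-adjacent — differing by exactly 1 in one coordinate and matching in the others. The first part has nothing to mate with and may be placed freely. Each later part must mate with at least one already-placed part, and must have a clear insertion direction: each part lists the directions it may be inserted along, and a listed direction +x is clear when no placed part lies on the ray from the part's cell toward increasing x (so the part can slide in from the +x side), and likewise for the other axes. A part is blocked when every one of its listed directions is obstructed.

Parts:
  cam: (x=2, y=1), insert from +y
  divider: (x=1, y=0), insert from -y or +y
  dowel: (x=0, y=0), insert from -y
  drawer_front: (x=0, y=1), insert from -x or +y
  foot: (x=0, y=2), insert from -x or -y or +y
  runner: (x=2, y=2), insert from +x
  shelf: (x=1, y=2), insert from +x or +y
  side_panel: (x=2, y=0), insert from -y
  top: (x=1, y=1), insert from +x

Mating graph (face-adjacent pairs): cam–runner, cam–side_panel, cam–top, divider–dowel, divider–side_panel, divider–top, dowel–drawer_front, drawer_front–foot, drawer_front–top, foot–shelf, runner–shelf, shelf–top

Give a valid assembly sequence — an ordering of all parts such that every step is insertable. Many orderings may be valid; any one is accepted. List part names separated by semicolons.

1. top@(1, 1) [+x clear] — {top}
2. divider@(1, 0) [-y clear] — {divider, top}
3. side_panel@(2, 0) [-y clear] — {divider, side_panel, top}
4. dowel@(0, 0) [-y clear] — {divider, dowel, side_panel, top}
5. shelf@(1, 2) [+x clear] — {divider, dowel, shelf, side_panel, top}
6. foot@(0, 2) [-x clear] — {divider, dowel, foot, shelf, side_panel, top}
7. cam@(2, 1) [+y clear] — {cam, divider, dowel, foot, shelf, side_panel, top}
8. runner@(2, 2) [+x clear] — {cam, divider, dowel, foot, runner, shelf, side_panel, top}
9. drawer_front@(0, 1) [-x clear] — {cam, divider, dowel, drawer_front, foot, runner, shelf, side_panel, top}

top; divider; side_panel; dowel; shelf; foot; cam; runner; drawer_front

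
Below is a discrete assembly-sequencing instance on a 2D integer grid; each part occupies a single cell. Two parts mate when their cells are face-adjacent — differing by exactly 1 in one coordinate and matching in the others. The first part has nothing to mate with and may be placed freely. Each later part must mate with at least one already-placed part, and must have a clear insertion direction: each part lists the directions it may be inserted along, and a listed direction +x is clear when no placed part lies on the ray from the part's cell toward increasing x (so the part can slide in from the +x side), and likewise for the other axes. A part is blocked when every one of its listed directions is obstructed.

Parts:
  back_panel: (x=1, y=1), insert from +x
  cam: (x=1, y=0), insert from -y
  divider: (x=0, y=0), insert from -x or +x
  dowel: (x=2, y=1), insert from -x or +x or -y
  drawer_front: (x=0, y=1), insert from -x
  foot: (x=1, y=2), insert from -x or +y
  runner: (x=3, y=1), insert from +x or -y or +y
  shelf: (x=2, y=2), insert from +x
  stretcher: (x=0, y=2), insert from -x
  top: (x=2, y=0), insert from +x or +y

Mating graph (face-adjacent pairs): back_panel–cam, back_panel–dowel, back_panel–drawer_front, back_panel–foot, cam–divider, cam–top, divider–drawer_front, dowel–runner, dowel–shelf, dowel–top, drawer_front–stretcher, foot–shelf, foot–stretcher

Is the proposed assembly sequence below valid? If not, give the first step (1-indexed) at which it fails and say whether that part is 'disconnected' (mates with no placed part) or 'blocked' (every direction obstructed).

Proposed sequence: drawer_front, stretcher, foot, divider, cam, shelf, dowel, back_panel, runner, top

1. drawer_front@(0, 1) [-x clear] — {drawer_front}
2. stretcher@(0, 2) [-x clear] — {drawer_front, stretcher}
3. foot@(1, 2) [+y clear] — {drawer_front, foot, stretcher}
4. divider@(0, 0) [-x clear] — {divider, drawer_front, foot, stretcher}
5. cam@(1, 0) [-y clear] — {cam, divider, drawer_front, foot, stretcher}
6. shelf@(2, 2) [+x clear] — {cam, divider, drawer_front, foot, shelf, stretcher}
7. dowel@(2, 1) [+x clear] — {cam, divider, dowel, drawer_front, foot, shelf, stretcher}
8. back_panel@(1, 1) — +x all obstructed ⇒ blocked

Invalid at step 8 (blocked)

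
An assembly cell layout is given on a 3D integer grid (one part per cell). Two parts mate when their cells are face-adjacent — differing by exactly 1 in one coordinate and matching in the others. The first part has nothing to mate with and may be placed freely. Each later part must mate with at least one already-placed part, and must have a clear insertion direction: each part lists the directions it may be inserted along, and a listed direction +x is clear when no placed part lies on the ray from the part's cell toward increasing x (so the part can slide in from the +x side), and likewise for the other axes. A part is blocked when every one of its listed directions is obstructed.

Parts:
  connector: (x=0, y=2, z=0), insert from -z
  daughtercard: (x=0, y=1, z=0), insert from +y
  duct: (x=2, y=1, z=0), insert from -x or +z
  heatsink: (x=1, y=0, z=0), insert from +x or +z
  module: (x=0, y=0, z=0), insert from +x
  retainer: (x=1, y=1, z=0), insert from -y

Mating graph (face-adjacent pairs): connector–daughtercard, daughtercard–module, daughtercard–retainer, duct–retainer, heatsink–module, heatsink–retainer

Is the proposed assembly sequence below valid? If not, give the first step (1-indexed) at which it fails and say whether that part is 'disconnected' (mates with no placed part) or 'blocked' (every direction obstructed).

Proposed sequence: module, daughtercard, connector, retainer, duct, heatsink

1. module@(0, 0, 0) [+x clear] — {module}
2. daughtercard@(0, 1, 0) [+y clear] — {daughtercard, module}
3. connector@(0, 2, 0) [-z clear] — {connector, daughtercard, module}
4. retainer@(1, 1, 0) [-y clear] — {connector, daughtercard, module, retainer}
5. duct@(2, 1, 0) [+z clear] — {connector, daughtercard, duct, module, retainer}
6. heatsink@(1, 0, 0) [+x clear] — {connector, daughtercard, duct, heatsink, module, retainer}

Valid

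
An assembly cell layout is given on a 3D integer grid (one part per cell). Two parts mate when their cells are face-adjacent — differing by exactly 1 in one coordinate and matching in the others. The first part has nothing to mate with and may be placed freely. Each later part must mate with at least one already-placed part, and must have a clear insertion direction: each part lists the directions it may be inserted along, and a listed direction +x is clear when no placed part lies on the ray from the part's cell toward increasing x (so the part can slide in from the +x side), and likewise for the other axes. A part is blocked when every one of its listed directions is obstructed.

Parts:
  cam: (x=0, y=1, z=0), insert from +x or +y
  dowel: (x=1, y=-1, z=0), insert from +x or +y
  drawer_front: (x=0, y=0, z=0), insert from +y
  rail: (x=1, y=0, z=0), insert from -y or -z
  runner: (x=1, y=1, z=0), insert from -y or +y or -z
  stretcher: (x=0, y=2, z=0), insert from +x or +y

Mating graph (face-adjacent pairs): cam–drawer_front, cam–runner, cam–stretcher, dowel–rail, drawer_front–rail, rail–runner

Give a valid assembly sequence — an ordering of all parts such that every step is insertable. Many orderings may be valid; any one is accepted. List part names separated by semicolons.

runner; rail; dowel; drawer_front; cam; stretcher

1. runner@(1, 1, 0) [-y clear] — {runner}
2. rail@(1, 0, 0) [-y clear] — {rail, runner}
3. dowel@(1, -1, 0) [+x clear] — {dowel, rail, runner}
4. drawer_front@(0, 0, 0) [+y clear] — {dowel, drawer_front, rail, runner}
5. cam@(0, 1, 0) [+y clear] — {cam, dowel, drawer_front, rail, runner}
6. stretcher@(0, 2, 0) [+x clear] — {cam, dowel, drawer_front, rail, runner, stretcher}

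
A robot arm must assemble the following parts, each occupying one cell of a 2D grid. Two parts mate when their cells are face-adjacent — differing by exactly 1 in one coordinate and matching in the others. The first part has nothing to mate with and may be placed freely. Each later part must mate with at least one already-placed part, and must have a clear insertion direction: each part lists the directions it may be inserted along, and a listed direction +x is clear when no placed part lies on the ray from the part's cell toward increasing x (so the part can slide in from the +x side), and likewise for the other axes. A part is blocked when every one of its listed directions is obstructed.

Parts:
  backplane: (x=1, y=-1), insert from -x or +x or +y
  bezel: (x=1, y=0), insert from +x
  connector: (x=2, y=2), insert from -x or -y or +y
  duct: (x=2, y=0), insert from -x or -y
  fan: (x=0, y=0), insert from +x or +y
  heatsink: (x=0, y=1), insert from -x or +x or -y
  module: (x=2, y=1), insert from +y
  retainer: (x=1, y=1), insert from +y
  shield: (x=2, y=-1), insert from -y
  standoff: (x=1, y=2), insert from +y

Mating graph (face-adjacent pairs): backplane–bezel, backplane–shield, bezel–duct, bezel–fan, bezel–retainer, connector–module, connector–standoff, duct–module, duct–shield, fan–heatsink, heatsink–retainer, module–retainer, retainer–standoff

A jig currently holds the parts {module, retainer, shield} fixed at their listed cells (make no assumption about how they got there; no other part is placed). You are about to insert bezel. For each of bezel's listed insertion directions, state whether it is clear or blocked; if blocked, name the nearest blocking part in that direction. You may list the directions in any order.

+x: clear

+x: ray from bezel(1, 0) has no placed part ⇒ clear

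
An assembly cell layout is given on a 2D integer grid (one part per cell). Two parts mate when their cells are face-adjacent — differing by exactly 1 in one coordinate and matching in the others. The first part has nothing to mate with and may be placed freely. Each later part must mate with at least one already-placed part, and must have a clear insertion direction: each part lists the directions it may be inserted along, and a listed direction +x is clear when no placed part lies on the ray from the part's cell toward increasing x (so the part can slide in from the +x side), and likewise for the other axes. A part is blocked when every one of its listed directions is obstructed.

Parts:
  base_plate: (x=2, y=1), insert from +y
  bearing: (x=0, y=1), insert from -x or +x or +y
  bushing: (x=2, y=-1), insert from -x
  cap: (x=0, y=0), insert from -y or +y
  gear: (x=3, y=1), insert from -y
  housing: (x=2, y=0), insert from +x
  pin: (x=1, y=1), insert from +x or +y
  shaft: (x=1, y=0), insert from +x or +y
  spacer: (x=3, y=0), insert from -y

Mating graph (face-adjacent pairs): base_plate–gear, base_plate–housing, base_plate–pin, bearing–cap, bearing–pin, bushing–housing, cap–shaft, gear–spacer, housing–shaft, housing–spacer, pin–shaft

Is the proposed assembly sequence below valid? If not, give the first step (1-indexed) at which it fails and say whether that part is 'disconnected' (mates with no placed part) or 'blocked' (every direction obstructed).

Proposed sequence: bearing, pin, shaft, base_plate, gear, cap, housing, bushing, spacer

Valid

1. bearing@(0, 1) [-x clear] — {bearing}
2. pin@(1, 1) [+x clear] — {bearing, pin}
3. shaft@(1, 0) [+x clear] — {bearing, pin, shaft}
4. base_plate@(2, 1) [+y clear] — {base_plate, bearing, pin, shaft}
5. gear@(3, 1) [-y clear] — {base_plate, bearing, gear, pin, shaft}
6. cap@(0, 0) [-y clear] — {base_plate, bearing, cap, gear, pin, shaft}
7. housing@(2, 0) [+x clear] — {base_plate, bearing, cap, gear, housing, pin, shaft}
8. bushing@(2, -1) [-x clear] — {base_plate, bearing, bushing, cap, gear, housing, pin, shaft}
9. spacer@(3, 0) [-y clear] — {base_plate, bearing, bushing, cap, gear, housing, pin, shaft, spacer}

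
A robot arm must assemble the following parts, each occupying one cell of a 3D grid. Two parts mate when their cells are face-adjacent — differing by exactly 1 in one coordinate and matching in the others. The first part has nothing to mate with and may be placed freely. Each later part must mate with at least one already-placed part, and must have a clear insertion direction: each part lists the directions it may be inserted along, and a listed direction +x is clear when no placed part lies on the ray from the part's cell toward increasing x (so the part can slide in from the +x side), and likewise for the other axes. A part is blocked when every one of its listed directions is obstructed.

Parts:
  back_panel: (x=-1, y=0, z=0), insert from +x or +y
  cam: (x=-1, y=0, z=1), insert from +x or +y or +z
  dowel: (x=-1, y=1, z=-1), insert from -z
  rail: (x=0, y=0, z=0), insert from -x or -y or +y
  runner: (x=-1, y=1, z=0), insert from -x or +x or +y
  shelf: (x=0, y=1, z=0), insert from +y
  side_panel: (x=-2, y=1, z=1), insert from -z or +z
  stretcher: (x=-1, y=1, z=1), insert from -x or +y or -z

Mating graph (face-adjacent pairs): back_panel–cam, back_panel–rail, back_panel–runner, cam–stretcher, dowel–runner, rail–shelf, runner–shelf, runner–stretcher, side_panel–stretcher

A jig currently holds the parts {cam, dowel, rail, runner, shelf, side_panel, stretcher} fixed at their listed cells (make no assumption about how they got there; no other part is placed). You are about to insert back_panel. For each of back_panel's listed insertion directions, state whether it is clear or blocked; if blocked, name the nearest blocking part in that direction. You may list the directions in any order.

+x: nearest on ray is rail@(0, 0, 0) ⇒ blocked
+y: nearest on ray is runner@(-1, 1, 0) ⇒ blocked

+x: blocked by rail; +y: blocked by runner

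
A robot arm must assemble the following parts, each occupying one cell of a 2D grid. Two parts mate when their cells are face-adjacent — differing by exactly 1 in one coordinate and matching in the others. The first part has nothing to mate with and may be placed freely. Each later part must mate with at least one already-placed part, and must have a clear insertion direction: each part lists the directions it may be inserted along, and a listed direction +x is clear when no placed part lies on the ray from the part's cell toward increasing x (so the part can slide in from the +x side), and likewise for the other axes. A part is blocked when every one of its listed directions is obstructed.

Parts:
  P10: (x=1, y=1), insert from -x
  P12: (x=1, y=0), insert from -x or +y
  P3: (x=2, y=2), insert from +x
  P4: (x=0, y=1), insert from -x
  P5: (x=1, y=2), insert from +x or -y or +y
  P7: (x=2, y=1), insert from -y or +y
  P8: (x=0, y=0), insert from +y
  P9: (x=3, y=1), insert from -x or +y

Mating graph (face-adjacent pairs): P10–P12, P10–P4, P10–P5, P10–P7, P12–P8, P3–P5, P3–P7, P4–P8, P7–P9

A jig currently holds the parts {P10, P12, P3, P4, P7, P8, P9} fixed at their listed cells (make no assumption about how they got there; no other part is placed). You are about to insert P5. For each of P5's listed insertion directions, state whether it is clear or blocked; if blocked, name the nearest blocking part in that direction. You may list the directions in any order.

+x: blocked by P3; +y: clear; -y: blocked by P10

+x: nearest on ray is P3@(2, 2) ⇒ blocked
-y: nearest on ray is P10@(1, 1) ⇒ blocked
+y: ray from P5(1, 2) has no placed part ⇒ clear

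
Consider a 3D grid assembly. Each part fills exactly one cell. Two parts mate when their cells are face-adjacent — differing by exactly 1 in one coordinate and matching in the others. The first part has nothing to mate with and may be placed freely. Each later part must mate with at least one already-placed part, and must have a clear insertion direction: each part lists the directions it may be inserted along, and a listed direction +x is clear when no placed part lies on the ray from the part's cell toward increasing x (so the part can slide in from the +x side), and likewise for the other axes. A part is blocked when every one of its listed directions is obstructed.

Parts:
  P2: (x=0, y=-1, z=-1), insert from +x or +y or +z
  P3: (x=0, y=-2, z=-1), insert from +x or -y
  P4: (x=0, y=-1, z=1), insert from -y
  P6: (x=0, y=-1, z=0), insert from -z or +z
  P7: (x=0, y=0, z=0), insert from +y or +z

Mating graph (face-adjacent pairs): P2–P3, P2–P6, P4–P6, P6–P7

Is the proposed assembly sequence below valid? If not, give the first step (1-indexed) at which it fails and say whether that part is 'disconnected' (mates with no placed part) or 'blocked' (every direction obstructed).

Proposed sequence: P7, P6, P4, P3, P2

1. P7@(0, 0, 0) [+y clear] — {P7}
2. P6@(0, -1, 0) [-z clear] — {P6, P7}
3. P4@(0, -1, 1) [-y clear] — {P4, P6, P7}
4. P3@(0, -2, -1) — no placed neighbour ⇒ disconnected

Invalid at step 4 (disconnected)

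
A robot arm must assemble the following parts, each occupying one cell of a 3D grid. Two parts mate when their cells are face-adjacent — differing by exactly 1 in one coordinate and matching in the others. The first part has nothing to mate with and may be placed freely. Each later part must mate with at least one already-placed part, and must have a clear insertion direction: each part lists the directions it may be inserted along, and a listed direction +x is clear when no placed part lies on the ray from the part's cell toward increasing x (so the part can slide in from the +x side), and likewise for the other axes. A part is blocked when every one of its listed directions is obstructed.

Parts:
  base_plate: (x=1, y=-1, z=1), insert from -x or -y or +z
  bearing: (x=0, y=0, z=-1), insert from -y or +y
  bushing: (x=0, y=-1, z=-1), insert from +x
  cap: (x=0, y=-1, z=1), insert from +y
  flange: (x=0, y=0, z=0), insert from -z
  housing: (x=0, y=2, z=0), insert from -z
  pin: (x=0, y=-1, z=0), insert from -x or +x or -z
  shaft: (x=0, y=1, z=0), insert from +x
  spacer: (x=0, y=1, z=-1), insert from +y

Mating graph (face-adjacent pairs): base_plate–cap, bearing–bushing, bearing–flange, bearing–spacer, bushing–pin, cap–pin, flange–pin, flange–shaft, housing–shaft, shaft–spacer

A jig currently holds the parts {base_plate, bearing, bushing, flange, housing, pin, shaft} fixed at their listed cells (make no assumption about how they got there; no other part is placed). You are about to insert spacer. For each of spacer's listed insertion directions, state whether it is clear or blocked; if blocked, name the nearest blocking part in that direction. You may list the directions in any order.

+y: ray from spacer(0, 1, -1) has no placed part ⇒ clear

+y: clear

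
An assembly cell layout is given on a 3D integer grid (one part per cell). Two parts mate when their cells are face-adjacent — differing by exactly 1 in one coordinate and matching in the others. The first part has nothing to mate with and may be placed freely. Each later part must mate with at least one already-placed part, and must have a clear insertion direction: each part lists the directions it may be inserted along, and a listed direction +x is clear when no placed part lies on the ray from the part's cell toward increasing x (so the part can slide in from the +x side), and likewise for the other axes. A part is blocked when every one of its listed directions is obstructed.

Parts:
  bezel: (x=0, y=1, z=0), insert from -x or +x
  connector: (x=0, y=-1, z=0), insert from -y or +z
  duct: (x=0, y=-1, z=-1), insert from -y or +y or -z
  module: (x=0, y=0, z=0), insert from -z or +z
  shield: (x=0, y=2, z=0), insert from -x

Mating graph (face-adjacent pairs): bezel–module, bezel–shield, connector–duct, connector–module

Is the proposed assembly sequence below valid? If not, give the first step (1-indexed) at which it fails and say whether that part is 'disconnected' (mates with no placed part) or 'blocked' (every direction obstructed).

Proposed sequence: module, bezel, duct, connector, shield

Invalid at step 3 (disconnected)

1. module@(0, 0, 0) [-z clear] — {module}
2. bezel@(0, 1, 0) [-x clear] — {bezel, module}
3. duct@(0, -1, -1) — no placed neighbour ⇒ disconnected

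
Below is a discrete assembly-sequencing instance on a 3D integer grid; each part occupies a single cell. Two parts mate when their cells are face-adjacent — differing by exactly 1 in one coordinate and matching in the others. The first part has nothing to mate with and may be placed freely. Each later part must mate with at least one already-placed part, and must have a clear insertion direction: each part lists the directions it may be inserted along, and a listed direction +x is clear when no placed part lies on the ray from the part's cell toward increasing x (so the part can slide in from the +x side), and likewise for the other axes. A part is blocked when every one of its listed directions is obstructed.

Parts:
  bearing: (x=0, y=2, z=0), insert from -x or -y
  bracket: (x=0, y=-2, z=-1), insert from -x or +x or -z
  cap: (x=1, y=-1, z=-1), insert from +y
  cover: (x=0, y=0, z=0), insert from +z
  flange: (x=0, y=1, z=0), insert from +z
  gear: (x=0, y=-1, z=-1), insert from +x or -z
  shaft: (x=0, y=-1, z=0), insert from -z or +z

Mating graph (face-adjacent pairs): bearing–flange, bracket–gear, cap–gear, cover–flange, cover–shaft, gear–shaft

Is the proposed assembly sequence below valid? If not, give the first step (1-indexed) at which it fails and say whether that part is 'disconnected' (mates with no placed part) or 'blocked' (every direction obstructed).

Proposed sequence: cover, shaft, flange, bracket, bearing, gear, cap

Invalid at step 4 (disconnected)

1. cover@(0, 0, 0) [+z clear] — {cover}
2. shaft@(0, -1, 0) [-z clear] — {cover, shaft}
3. flange@(0, 1, 0) [+z clear] — {cover, flange, shaft}
4. bracket@(0, -2, -1) — no placed neighbour ⇒ disconnected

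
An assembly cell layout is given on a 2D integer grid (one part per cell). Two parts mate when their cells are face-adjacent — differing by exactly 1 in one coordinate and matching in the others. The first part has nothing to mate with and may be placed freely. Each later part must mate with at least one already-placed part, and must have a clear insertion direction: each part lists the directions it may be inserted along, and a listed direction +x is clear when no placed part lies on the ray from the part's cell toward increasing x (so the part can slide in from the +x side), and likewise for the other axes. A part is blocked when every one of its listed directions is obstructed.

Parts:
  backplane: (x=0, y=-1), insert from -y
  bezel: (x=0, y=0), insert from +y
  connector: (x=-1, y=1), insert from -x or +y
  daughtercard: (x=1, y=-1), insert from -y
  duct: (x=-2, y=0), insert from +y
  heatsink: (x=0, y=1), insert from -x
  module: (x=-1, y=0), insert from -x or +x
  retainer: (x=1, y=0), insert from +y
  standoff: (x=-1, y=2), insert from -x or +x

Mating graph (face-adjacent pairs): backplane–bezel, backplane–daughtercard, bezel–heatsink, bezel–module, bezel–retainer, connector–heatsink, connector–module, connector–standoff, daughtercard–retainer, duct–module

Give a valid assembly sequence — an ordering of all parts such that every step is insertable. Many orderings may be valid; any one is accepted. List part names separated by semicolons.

1. duct@(-2, 0) [+y clear] — {duct}
2. module@(-1, 0) [+x clear] — {duct, module}
3. bezel@(0, 0) [+y clear] — {bezel, duct, module}
4. heatsink@(0, 1) [-x clear] — {bezel, duct, heatsink, module}
5. connector@(-1, 1) [-x clear] — {bezel, connector, duct, heatsink, module}
6. retainer@(1, 0) [+y clear] — {bezel, connector, duct, heatsink, module, retainer}
7. daughtercard@(1, -1) [-y clear] — {bezel, connector, daughtercard, duct, heatsink, module, retainer}
8. backplane@(0, -1) [-y clear] — {backplane, bezel, connector, daughtercard, duct, heatsink, module, retainer}
9. standoff@(-1, 2) [-x clear] — {backplane, bezel, connector, daughtercard, duct, heatsink, module, retainer, standoff}

duct; module; bezel; heatsink; connector; retainer; daughtercard; backplane; standoff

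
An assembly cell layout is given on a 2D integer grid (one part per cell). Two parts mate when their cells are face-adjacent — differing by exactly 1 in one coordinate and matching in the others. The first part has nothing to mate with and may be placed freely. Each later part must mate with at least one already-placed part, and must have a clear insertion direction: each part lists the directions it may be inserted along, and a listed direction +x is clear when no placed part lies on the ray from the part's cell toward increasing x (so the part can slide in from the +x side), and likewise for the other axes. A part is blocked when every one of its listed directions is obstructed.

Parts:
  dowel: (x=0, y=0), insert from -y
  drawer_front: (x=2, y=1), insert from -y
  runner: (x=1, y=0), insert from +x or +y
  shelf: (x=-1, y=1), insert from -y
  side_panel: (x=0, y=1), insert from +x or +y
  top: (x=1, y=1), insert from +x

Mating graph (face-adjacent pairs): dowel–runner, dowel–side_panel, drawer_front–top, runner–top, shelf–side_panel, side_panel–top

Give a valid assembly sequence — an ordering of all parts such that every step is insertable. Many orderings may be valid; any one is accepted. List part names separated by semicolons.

1. side_panel@(0, 1) [+x clear] — {side_panel}
2. shelf@(-1, 1) [-y clear] — {shelf, side_panel}
3. dowel@(0, 0) [-y clear] — {dowel, shelf, side_panel}
4. runner@(1, 0) [+x clear] — {dowel, runner, shelf, side_panel}
5. top@(1, 1) [+x clear] — {dowel, runner, shelf, side_panel, top}
6. drawer_front@(2, 1) [-y clear] — {dowel, drawer_front, runner, shelf, side_panel, top}

side_panel; shelf; dowel; runner; top; drawer_front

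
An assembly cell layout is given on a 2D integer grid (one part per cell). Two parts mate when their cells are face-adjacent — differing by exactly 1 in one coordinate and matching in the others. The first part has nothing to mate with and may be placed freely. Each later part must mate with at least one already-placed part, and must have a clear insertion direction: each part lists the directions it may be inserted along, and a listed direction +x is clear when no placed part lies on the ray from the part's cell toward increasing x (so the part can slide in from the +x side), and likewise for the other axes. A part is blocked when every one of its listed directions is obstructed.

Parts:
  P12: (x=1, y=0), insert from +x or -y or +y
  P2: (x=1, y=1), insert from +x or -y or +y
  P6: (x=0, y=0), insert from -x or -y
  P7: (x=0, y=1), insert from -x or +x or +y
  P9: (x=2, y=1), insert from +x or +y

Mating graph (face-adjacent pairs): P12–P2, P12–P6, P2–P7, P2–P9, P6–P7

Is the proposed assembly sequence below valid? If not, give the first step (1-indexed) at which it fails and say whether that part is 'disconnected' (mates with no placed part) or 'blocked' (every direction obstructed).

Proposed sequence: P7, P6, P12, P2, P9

1. P7@(0, 1) [-x clear] — {P7}
2. P6@(0, 0) [-x clear] — {P6, P7}
3. P12@(1, 0) [+x clear] — {P12, P6, P7}
4. P2@(1, 1) [+x clear] — {P12, P2, P6, P7}
5. P9@(2, 1) [+x clear] — {P12, P2, P6, P7, P9}

Valid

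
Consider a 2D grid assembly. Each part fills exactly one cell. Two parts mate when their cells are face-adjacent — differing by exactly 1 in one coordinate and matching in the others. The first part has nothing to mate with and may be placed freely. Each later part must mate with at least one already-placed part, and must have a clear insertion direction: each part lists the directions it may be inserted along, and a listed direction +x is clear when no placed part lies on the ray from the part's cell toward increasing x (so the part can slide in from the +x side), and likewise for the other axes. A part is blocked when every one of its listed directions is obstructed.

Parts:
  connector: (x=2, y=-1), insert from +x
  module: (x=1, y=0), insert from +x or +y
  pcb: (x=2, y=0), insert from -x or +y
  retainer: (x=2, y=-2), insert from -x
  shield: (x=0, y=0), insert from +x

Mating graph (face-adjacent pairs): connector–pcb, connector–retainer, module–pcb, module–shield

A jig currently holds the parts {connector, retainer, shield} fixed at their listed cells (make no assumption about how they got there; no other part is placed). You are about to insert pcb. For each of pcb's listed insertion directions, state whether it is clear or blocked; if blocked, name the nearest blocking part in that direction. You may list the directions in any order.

+y: clear; -x: blocked by shield

-x: nearest on ray is shield@(0, 0) ⇒ blocked
+y: ray from pcb(2, 0) has no placed part ⇒ clear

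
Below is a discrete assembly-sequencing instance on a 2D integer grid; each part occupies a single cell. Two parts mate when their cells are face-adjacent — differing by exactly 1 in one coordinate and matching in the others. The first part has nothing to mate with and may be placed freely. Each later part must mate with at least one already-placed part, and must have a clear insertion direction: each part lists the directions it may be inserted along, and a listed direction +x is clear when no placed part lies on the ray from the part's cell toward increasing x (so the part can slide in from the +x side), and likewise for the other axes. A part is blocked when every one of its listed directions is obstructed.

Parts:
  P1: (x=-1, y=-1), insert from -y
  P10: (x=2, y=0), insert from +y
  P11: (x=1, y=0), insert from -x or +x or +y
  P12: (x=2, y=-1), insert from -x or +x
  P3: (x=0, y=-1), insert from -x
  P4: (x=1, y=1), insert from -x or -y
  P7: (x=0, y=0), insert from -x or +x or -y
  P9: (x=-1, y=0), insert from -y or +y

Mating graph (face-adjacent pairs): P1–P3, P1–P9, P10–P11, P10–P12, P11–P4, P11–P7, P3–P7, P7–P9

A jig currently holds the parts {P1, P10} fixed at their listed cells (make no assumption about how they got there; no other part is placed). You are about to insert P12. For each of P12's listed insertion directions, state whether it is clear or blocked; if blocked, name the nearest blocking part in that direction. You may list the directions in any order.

-x: nearest on ray is P1@(-1, -1) ⇒ blocked
+x: ray from P12(2, -1) has no placed part ⇒ clear

+x: clear; -x: blocked by P1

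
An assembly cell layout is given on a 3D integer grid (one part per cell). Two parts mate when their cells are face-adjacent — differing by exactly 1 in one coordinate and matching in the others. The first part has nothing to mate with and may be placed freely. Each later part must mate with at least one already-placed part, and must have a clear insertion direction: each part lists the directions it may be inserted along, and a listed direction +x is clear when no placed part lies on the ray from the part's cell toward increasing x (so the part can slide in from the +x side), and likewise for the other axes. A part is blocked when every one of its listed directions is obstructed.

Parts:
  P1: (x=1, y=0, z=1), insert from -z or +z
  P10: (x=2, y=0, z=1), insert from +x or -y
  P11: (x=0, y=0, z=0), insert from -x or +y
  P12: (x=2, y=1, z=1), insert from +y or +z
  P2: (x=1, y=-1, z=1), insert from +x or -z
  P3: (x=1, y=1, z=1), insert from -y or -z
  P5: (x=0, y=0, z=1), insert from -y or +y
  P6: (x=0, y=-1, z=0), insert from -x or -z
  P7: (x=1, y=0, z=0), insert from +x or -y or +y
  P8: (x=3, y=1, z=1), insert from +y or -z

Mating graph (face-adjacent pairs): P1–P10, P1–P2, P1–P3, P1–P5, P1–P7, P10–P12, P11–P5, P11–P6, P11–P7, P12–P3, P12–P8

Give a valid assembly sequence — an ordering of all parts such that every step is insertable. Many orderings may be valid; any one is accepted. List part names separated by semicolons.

P2; P1; P10; P3; P12; P5; P11; P6; P7; P8

1. P2@(1, -1, 1) [+x clear] — {P2}
2. P1@(1, 0, 1) [-z clear] — {P1, P2}
3. P10@(2, 0, 1) [+x clear] — {P1, P10, P2}
4. P3@(1, 1, 1) [-z clear] — {P1, P10, P2, P3}
5. P12@(2, 1, 1) [+y clear] — {P1, P10, P12, P2, P3}
6. P5@(0, 0, 1) [-y clear] — {P1, P10, P12, P2, P3, P5}
7. P11@(0, 0, 0) [-x clear] — {P1, P10, P11, P12, P2, P3, P5}
8. P6@(0, -1, 0) [-x clear] — {P1, P10, P11, P12, P2, P3, P5, P6}
9. P7@(1, 0, 0) [+x clear] — {P1, P10, P11, P12, P2, P3, P5, P6, P7}
10. P8@(3, 1, 1) [+y clear] — {P1, P10, P11, P12, P2, P3, P5, P6, P7, P8}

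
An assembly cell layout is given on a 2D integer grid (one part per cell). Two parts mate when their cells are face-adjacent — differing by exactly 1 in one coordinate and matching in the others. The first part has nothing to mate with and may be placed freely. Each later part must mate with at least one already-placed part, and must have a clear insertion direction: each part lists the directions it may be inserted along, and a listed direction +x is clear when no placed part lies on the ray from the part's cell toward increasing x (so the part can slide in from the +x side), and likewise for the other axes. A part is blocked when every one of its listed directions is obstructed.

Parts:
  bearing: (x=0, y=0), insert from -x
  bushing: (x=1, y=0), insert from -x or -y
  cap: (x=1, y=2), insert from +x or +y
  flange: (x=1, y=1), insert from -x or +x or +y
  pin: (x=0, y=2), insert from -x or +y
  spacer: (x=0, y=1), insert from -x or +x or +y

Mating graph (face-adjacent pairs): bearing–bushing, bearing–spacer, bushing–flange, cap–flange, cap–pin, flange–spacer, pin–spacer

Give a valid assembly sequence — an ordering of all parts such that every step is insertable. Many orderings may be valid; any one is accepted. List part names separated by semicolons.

1. bushing@(1, 0) [-x clear] — {bushing}
2. flange@(1, 1) [-x clear] — {bushing, flange}
3. spacer@(0, 1) [-x clear] — {bushing, flange, spacer}
4. pin@(0, 2) [-x clear] — {bushing, flange, pin, spacer}
5. bearing@(0, 0) [-x clear] — {bearing, bushing, flange, pin, spacer}
6. cap@(1, 2) [+x clear] — {bearing, bushing, cap, flange, pin, spacer}

bushing; flange; spacer; pin; bearing; cap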